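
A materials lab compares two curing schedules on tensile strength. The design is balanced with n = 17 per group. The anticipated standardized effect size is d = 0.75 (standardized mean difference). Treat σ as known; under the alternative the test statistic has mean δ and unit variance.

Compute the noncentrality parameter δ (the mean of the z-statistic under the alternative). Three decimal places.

δ ≈ 2.187

δ = d·√(n/2) = 0.75 × √(17/2) = 2.1866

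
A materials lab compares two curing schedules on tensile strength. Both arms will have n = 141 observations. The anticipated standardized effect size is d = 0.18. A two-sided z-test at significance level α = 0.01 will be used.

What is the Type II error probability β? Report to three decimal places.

Noncentrality parameter: δ = d·√(n/2) = 0.18 × √(141/2) = 1.5114
Critical value for a two-sided test at α = 0.01: z_{α/2} = 2.576.
Power = Φ(δ − 2.576) + Φ(−δ − 2.576) = Φ(-1.064) + Φ(-4.087) = 0.1436 + 0.0000 = 0.1436.
Type II error: β = 1 − power = 1 − 0.1436 = 0.8564.

β ≈ 0.856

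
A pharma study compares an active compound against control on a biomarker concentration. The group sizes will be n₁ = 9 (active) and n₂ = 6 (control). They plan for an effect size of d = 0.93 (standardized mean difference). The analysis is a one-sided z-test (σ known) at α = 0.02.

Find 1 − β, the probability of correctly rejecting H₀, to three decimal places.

Power ≈ 0.386

Noncentrality parameter: δ = d / √(1/n₁ + 1/n₂) = 0.93 / √(1/9 + 1/6) = 1.7646
Critical value for a one-sided test at α = 0.02: z_α = 2.054.
Power = P(Z > 2.054 − δ) = Φ(-0.289) = 0.3862.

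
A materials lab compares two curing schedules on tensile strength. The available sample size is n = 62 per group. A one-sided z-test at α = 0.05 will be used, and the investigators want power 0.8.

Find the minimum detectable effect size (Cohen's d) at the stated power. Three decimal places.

d ≈ 0.447

Need Φ(δ − 1.645) = 0.8, so δ = 1.645 + 0.842 = 2.486.
δ = d·√(n/2) ⇒ d = δ/√(n/2) = 2.486/√(62/2) = 0.4466.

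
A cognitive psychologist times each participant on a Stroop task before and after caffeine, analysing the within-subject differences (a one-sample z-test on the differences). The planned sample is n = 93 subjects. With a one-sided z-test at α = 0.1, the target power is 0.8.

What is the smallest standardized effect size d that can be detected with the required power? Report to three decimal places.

d ≈ 0.220

Required noncentrality: δ = z_{0.1} + z_{0.20} = 1.282 + 0.842 = 2.123.
δ = d·√n ⇒ d = δ/√n = 2.123/√93 = 0.2202.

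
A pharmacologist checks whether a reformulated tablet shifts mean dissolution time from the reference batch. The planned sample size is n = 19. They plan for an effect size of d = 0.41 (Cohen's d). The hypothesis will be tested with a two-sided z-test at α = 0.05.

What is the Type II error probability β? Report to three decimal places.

Noncentrality parameter: δ = d·√n = 0.41 × √19 = 1.7871
Two-sided α = 0.05 → critical value z_{0.025} = 1.960.
Power = Φ(δ − 1.960) + Φ(−δ − 1.960) = Φ(-0.173) + Φ(-3.747) = 0.4314 + 0.0001 = 0.4315.
Type II error: β = 1 − power = 1 − 0.4315 = 0.5685.

β ≈ 0.569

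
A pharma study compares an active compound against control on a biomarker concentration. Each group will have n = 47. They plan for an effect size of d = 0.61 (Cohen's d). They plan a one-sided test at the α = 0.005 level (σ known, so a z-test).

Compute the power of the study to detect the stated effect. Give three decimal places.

Power ≈ 0.648

Noncentrality parameter: δ = d·√(n/2) = 0.61 × √(47/2) = 2.9571
Critical value for a one-sided test at α = 0.005: z_α = 2.576.
Power = P(Z > 2.576 − δ) = Φ(0.381) = 0.6485.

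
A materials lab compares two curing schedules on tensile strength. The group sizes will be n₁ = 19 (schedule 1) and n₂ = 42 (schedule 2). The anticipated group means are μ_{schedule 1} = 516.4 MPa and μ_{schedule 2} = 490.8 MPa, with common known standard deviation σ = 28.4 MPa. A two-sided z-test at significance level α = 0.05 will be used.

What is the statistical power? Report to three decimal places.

Standardized effect: d = |μ_{schedule 1} − μ_{schedule 2}| / σ = |516.4 − 490.8| / 28.4 = 0.9014
Noncentrality parameter: δ = d / √(1/n₁ + 1/n₂) = 0.9014 / √(1/19 + 1/42) = 3.2603
Critical value for a two-sided test at α = 0.05: z_{α/2} = 1.960.
Power = Φ(δ − 1.960) + Φ(−δ − 1.960) = Φ(1.300) + Φ(-5.220) = 0.9033 + 0.0000 = 0.9033.

Power ≈ 0.903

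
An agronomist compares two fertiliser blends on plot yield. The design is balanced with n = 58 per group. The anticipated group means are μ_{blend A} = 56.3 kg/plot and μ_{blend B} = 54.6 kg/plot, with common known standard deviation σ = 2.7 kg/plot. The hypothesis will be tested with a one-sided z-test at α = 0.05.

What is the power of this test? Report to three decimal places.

Power ≈ 0.960

Standardized effect: d = |μ_{blend A} − μ_{blend B}| / σ = |56.3 − 54.6| / 2.7 = 0.6296
Noncentrality parameter: δ = d·√(n/2) = 0.6296 × √(58/2) = 3.3907
One-sided α = 0.05 → critical value z_{0.05} = 1.645.
Power = P(Z > 1.645 − δ) = Φ(1.746) = 0.9596.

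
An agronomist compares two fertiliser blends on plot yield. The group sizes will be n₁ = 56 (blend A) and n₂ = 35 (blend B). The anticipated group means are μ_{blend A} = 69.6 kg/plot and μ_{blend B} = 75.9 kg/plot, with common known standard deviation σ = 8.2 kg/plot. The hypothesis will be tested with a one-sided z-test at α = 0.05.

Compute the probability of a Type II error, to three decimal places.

β ≈ 0.027

Standardized effect: d = |μ_{blend A} − μ_{blend B}| / σ = |69.6 − 75.9| / 8.2 = 0.7683
Noncentrality parameter: δ = d / √(1/n₁ + 1/n₂) = 0.7683 / √(1/56 + 1/35) = 3.5656
One-sided α = 0.05 → critical value z_{0.05} = 1.645.
Power = Φ(δ − 1.645) = Φ(1.921) = 0.9726.
Type II error: β = 1 − power = 1 − 0.9726 = 0.0274.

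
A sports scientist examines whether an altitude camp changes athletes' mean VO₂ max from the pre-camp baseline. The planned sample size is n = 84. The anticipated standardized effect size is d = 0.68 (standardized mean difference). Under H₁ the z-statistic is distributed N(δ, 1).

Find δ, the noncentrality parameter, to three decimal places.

δ ≈ 6.232

The noncentrality parameter scales effect size by the design's sample-size factor: δ = d·√n = 0.68 × √84 = 6.2323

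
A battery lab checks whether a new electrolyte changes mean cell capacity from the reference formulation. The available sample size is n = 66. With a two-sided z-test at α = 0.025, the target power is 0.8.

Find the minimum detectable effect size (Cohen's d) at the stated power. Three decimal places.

d ≈ 0.379

Need Φ(δ − 2.241) = 0.8, so δ = 2.241 + 0.842 = 3.083.
(Lower-tail contribution to power is negligible for δ > 0.)
δ = d·√n ⇒ d = δ/√n = 3.083/√66 = 0.3795.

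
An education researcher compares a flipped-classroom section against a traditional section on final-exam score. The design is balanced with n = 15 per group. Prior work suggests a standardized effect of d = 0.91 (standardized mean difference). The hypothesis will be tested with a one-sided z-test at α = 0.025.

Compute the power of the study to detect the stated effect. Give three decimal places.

Noncentrality parameter: δ = d·√(n/2) = 0.91 × √(15/2) = 2.4921
One-sided α = 0.025 → critical value z_{0.025} = 1.960.
Power = Φ(δ − 1.960) = Φ(0.532) = 0.7027.

Power ≈ 0.703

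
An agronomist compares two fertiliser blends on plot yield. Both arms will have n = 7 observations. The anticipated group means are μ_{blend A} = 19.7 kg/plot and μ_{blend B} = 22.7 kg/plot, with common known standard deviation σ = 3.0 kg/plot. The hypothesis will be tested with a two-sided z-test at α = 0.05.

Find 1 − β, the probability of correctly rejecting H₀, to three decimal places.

Power ≈ 0.465

Standardized effect: d = |μ_{blend A} − μ_{blend B}| / σ = |19.7 − 22.7| / 3.0 = 1.0000
Noncentrality parameter: δ = d·√(n/2) = 1.0000 × √(7/2) = 1.8708
Critical value for a two-sided test at α = 0.05: z_{α/2} = 1.960.
Power = Φ(δ − 1.960) + Φ(−δ − 1.960) = Φ(-0.089) + Φ(-3.831) = 0.4645 + 0.0001 = 0.4646.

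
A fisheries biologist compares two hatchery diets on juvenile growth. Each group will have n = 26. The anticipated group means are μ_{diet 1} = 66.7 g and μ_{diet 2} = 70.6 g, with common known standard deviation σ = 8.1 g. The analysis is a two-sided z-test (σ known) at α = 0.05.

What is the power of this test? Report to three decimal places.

Standardized effect: d = |μ_{diet 1} − μ_{diet 2}| / σ = |66.7 − 70.6| / 8.1 = 0.4815
Noncentrality parameter: δ = d·√(n/2) = 0.4815 × √(26/2) = 1.7360
Two-sided α = 0.05 → critical value z_{0.025} = 1.960.
Power = Φ(δ − 1.960) + Φ(−δ − 1.960) = Φ(-0.224) + Φ(-3.696) = 0.4114 + 0.0001 = 0.4115.

Power ≈ 0.412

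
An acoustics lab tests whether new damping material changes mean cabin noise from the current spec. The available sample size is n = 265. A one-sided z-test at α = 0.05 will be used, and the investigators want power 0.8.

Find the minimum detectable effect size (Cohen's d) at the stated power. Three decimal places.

d ≈ 0.153

Need Φ(δ − 1.645) = 0.8, so δ = 1.645 + 0.842 = 2.486.
δ = d·√n ⇒ d = δ/√n = 2.486/√265 = 0.1527.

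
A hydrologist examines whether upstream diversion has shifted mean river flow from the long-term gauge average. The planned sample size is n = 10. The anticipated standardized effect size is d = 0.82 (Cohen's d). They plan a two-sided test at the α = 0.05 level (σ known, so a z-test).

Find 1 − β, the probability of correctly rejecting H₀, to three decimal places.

Noncentrality parameter: δ = d·√n = 0.82 × √10 = 2.5931
Two-sided α = 0.05 → critical value z_{0.025} = 1.960.
Power = Φ(δ − 1.960) + Φ(−δ − 1.960) = Φ(0.633) + Φ(-4.553) = 0.7367 + 0.0000 = 0.7367.

Power ≈ 0.737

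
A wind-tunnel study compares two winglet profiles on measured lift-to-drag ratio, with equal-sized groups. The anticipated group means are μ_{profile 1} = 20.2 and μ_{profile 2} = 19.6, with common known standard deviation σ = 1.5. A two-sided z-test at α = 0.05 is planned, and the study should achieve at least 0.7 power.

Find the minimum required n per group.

n = 78 per group

Standardized effect: d = |μ_{profile 1} − μ_{profile 2}| / σ = |20.2 − 19.6| / 1.5 = 0.4000
Set Φ(δ − 1.960) = 0.7; then δ − 1.960 = Φ⁻¹(0.7) = 0.524, giving δ = 2.484.
(Ignoring the negligible lower-tail rejection probability gives the usual closed-form inversion.)
δ = d·√(n/2) ⇒ n = 2(δ/d)² = 2 × (2.484 / 0.4000)² = 77.15.
Round up to the next whole unit.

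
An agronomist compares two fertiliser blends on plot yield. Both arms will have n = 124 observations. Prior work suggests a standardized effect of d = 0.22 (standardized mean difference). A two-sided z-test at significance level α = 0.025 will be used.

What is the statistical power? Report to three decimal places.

Noncentrality parameter: δ = d·√(n/2) = 0.22 × √(124/2) = 1.7323
Critical value for a two-sided test at α = 0.025: z_{α/2} = 2.241.
Power = Φ(δ − 2.241) + Φ(−δ − 2.241) = Φ(-0.509) + Φ(-3.974) = 0.3053 + 0.0000 = 0.3054.

Power ≈ 0.305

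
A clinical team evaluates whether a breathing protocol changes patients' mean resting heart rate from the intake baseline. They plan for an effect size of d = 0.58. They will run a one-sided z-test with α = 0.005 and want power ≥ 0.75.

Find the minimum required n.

Set Φ(δ − 2.576) = 0.75; then δ − 2.576 = Φ⁻¹(0.75) = 0.674, giving δ = 3.250.
δ = d·√n ⇒ n = (δ/d)² = (3.250 / 0.58)² = 31.40.
Round up to the next whole unit.

n = 32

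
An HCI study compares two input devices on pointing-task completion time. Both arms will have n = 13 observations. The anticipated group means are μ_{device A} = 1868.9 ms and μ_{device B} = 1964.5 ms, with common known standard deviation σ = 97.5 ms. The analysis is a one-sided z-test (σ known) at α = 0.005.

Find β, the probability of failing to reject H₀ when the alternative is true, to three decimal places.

Standardized effect: d = |μ_{device A} − μ_{device B}| / σ = |1868.9 − 1964.5| / 97.5 = 0.9805
Noncentrality parameter: δ = d·√(n/2) = 0.9805 × √(13/2) = 2.4998
One-sided α = 0.005 → critical value z_{0.005} = 2.576.
Power = Φ(δ − 2.576) = Φ(-0.076) = 0.4697.
Type II error: β = 1 − power = 1 − 0.4697 = 0.5303.

β ≈ 0.530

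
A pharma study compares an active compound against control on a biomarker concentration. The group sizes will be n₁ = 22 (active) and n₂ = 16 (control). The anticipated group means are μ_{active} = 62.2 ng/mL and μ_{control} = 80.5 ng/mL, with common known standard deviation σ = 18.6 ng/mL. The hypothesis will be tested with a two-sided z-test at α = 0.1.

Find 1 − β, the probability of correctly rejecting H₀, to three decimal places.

Standardized effect: d = |μ_{active} − μ_{control}| / σ = |62.2 − 80.5| / 18.6 = 0.9839
Noncentrality parameter: δ = d / √(1/n₁ + 1/n₂) = 0.9839 / √(1/22 + 1/16) = 2.9945
Two-sided α = 0.1 → critical value z_{0.05} = 1.645.
Power = Φ(δ − 1.645) + Φ(−δ − 1.645) = Φ(1.350) + Φ(-4.639) = 0.9114 + 0.0000 = 0.9114.

Power ≈ 0.911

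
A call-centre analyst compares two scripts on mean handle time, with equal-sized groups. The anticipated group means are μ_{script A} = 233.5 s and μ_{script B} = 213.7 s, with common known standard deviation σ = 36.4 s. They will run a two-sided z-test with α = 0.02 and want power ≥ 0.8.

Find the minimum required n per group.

Standardized effect: d = |μ_{script A} − μ_{script B}| / σ = |233.5 − 213.7| / 36.4 = 0.5440
Set Φ(δ − 2.326) = 0.8; then δ − 2.326 = Φ⁻¹(0.8) = 0.842, giving δ = 3.168.
(The Φ(−δ − z_{α/2}) term is vanishingly small for δ > 0 and is dropped in the standard sample-size formula.)
δ = d·√(n/2) ⇒ n = 2(δ/d)² = 2 × (3.168 / 0.5440)² = 67.84.
Round up to the next whole unit.

n = 68 per group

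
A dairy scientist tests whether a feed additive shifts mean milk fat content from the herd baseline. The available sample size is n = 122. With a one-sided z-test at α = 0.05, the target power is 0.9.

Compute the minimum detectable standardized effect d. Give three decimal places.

d ≈ 0.265

Need Φ(δ − 1.645) = 0.9, so δ = 1.645 + 1.282 = 2.926.
δ = d·√n ⇒ d = δ/√n = 2.926/√122 = 0.2649.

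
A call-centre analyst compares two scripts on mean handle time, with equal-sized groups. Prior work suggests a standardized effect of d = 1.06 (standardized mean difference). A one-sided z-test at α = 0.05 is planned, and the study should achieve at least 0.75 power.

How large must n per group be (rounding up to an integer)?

For power 0.75 need Φ(δ − z_{0.05}) = 0.75, so δ = z_{0.05} + z_{0.25} = 1.645 + 0.674 = 2.319.
δ = d·√(n/2) ⇒ n = 2(δ/d)² = 2 × (2.319 / 1.06)² = 9.58.
Round up to the next whole unit.

n = 10 per group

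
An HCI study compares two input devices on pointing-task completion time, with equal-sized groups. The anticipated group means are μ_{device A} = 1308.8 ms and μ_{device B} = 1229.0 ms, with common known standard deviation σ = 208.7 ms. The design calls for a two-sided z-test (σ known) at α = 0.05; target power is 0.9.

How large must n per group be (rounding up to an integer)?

Standardized effect: d = |μ_{device A} − μ_{device B}| / σ = |1308.8 − 1229.0| / 208.7 = 0.3824
For power 0.9 need Φ(δ − z_{0.025}) = 0.9, so δ = z_{0.025} + z_{0.10} = 1.960 + 1.282 = 3.242.
(For δ > 0 the lower-tail rejection region contributes negligibly to power, so the one-term inversion is standard.)
δ = d·√(n/2) ⇒ n = 2(δ/d)² = 2 × (3.242 / 0.3824)² = 143.74.
Round up to the next whole unit.

n = 144 per group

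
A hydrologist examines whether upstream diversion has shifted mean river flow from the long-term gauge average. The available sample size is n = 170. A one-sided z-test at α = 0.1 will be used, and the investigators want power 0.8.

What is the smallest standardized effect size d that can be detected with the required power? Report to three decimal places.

Need Φ(δ − 1.282) = 0.8, so δ = 1.282 + 0.842 = 2.123.
δ = d·√n ⇒ d = δ/√n = 2.123/√170 = 0.1628.

d ≈ 0.163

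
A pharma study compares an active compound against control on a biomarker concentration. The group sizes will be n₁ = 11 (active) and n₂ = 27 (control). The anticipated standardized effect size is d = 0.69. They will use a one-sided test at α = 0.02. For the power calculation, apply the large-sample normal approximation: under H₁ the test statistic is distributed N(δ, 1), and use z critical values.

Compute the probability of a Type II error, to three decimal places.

β ≈ 0.550

Noncentrality parameter: δ = d / √(1/n₁ + 1/n₂) = 0.69 / √(1/11 + 1/27) = 1.9290
One-sided α = 0.02 → critical value z_{0.02} = 2.054.
Power = P(Z > 2.054 − δ) = Φ(-0.125) = 0.4504.
Type II error: β = 1 − power = 1 − 0.4504 = 0.5496.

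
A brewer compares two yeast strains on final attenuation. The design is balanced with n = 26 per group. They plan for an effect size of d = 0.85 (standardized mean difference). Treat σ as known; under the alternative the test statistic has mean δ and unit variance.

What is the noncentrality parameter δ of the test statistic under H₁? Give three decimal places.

δ ≈ 3.065

The noncentrality parameter scales effect size by the design's sample-size factor: δ = d·√(n/2) = 0.85 × √(26/2) = 3.0647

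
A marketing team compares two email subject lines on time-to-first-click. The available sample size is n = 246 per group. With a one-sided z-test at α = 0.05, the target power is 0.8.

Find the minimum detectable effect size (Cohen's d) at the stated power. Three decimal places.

d ≈ 0.224

Need Φ(δ − 1.645) = 0.8, so δ = 1.645 + 0.842 = 2.486.
δ = d·√(n/2) ⇒ d = δ/√(n/2) = 2.486/√(246/2) = 0.2242.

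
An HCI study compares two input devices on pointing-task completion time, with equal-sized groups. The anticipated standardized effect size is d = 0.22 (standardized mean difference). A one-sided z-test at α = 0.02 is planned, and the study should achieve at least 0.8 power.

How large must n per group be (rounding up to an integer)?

n = 347 per group

Set Φ(δ − 2.054) = 0.8; then δ − 2.054 = Φ⁻¹(0.8) = 0.842, giving δ = 2.895.
δ = d·√(n/2) ⇒ n = 2(δ/d)² = 2 × (2.895 / 0.22)² = 346.41.
Rounding up, n = 347 per group.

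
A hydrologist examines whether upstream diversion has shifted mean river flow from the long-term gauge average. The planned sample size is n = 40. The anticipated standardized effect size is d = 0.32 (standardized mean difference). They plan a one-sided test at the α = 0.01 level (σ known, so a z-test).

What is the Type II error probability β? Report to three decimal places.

β ≈ 0.619

Noncentrality parameter: δ = d·√n = 0.32 × √40 = 2.0239
Critical value for a one-sided test at α = 0.01: z_α = 2.326.
Power = Φ(δ − 2.326) = Φ(-0.302) = 0.3811.
Type II error: β = 1 − power = 1 − 0.3811 = 0.6189.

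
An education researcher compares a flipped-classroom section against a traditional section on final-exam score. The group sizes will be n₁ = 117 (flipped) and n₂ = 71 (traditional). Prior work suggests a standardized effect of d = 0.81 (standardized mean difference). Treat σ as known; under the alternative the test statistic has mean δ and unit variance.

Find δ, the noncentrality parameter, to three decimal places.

The noncentrality parameter scales effect size by the design's sample-size factor: δ = d / √(1/n₁ + 1/n₂) = 0.81 / √(1/117 + 1/71) = 5.3843

δ ≈ 5.384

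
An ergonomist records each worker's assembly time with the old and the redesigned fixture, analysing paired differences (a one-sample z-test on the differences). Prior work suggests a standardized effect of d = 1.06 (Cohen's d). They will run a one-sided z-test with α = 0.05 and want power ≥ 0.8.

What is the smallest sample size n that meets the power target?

Set Φ(δ − 1.645) = 0.8; then δ − 1.645 = Φ⁻¹(0.8) = 0.842, giving δ = 2.486.
δ = d·√n ⇒ n = (δ/d)² = (2.486 / 1.06)² = 5.50.
Round up to the next whole unit.

n = 6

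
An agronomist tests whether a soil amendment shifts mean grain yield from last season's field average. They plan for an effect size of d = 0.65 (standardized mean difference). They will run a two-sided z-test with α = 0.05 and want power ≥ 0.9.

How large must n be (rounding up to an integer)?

For power 0.9 need Φ(δ − z_{0.025}) = 0.9, so δ = z_{0.025} + z_{0.10} = 1.960 + 1.282 = 3.242.
(The Φ(−δ − z_{α/2}) term is vanishingly small for δ > 0 and is dropped in the standard sample-size formula.)
δ = d·√n ⇒ n = (δ/d)² = (3.242 / 0.65)² = 24.87.
Round up to the next whole unit.

n = 25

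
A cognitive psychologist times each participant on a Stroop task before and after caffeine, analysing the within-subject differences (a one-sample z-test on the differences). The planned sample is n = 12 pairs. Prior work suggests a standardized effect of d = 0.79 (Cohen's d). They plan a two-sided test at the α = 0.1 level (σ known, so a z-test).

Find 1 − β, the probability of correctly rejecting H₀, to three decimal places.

Noncentrality parameter: δ = d·√n = 0.79 × √12 = 2.7366
Two-sided α = 0.1 → critical value z_{0.05} = 1.645.
Power = Φ(δ − 1.645) + Φ(−δ − 1.645) = Φ(1.092) + Φ(-4.381) = 0.8625 + 0.0000 = 0.8625.

Power ≈ 0.863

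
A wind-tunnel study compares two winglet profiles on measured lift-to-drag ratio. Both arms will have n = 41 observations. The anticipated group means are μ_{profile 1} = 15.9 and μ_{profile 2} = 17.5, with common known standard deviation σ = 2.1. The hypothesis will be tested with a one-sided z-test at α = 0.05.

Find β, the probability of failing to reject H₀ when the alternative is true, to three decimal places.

β ≈ 0.036

Standardized effect: d = |μ_{profile 1} − μ_{profile 2}| / σ = |15.9 − 17.5| / 2.1 = 0.7619
Noncentrality parameter: δ = d·√(n/2) = 0.7619 × √(41/2) = 3.4497
Critical value for a one-sided test at α = 0.05: z_α = 1.645.
Power = P(Z > 1.645 − δ) = Φ(1.805) = 0.9644.
Type II error: β = 1 − power = 1 − 0.9644 = 0.0356.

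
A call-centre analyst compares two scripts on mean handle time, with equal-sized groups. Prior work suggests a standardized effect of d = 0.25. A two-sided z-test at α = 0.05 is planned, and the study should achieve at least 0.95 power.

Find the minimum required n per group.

For power 0.95 need Φ(δ − z_{0.025}) = 0.95, so δ = z_{0.025} + z_{0.05} = 1.960 + 1.645 = 3.605.
(Ignoring the negligible lower-tail rejection probability gives the usual closed-form inversion.)
δ = d·√(n/2) ⇒ n = 2(δ/d)² = 2 × (3.605 / 0.25)² = 415.83.
Rounding up, n = 416 per group.

n = 416 per group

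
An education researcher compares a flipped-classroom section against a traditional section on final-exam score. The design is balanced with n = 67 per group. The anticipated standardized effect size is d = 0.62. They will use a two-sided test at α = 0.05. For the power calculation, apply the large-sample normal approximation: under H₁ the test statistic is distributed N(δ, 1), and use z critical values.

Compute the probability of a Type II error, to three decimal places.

Noncentrality parameter: δ = d·√(n/2) = 0.62 × √(67/2) = 3.5885
Two-sided α = 0.05 → critical value z_{0.025} = 1.960.
Power = Φ(δ − 1.960) + Φ(−δ − 1.960) = Φ(1.629) + Φ(-5.548) = 0.9483 + 0.0000 = 0.9483.
Type II error: β = 1 − power = 1 − 0.9483 = 0.0517.

β ≈ 0.052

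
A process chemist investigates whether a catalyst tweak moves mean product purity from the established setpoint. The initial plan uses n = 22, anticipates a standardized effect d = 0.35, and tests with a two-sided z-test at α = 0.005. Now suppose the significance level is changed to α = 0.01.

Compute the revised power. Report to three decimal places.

Power ≈ 0.175

δ = d·√n = 0.35 × √22 = 1.6416 (unchanged). New critical value: z_{0.005} = 2.576.
Revised power = Φ(δ − 2.576) + Φ(−δ − 2.576) = Φ(-0.934) + Φ(-4.217) = 0.1751 + 0.0000 = 0.1751.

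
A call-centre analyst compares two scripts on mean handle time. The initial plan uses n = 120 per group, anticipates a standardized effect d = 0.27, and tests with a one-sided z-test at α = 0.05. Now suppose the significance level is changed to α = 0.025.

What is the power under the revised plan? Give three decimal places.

Power ≈ 0.552

δ = d·√(n/2) = 0.27 × √(120/2) = 2.0914 (unchanged). New critical value: z_{0.025} = 1.960.
Revised power = Φ(δ − 1.960) = Φ(0.131) = 0.5523.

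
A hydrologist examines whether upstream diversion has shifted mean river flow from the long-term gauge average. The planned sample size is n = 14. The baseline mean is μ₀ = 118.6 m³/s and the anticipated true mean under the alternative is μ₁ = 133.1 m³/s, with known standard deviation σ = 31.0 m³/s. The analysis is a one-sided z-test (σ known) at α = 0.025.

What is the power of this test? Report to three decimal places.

Standardized effect: d = |μ₁ − μ₀| / σ = |133.1 − 118.6| / 31.0 = 0.4677
Noncentrality parameter: δ = d·√n = 0.4677 × √14 = 1.7501
One-sided α = 0.025 → critical value z_{0.025} = 1.960.
Power = P(Z > 1.960 − δ) = Φ(-0.210) = 0.4169.

Power ≈ 0.417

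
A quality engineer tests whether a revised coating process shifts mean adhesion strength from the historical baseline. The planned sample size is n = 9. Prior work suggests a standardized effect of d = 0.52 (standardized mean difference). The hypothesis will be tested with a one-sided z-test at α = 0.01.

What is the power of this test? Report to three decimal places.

Power ≈ 0.222

Noncentrality parameter: δ = d·√n = 0.52 × √9 = 1.5600
One-sided α = 0.01 → critical value z_{0.01} = 2.326.
Power = P(Z > 2.326 − δ) = Φ(-0.766) = 0.2217.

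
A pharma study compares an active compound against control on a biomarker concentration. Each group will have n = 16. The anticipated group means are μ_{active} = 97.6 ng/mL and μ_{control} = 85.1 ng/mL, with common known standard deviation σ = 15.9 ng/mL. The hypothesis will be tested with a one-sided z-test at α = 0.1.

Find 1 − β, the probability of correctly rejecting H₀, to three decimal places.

Power ≈ 0.827

Standardized effect: d = |μ_{active} − μ_{control}| / σ = |97.6 − 85.1| / 15.9 = 0.7862
Noncentrality parameter: δ = d·√(n/2) = 0.7862 × √(16/2) = 2.2236
Critical value for a one-sided test at α = 0.1: z_α = 1.282.
Power = Φ(δ − 1.282) = Φ(0.942) = 0.8269.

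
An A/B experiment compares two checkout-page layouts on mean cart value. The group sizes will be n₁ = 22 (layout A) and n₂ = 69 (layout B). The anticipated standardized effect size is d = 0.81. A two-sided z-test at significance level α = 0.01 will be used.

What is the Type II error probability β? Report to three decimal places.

Noncentrality parameter: δ = d / √(1/n₁ + 1/n₂) = 0.81 / √(1/22 + 1/69) = 3.3083
Two-sided α = 0.01 → critical value z_{0.005} = 2.576.
Power = Φ(δ − 2.576) + Φ(−δ − 2.576) = Φ(0.732) + Φ(-5.884) = 0.7680 + 0.0000 = 0.7680.
Type II error: β = 1 − power = 1 − 0.7680 = 0.2320.

β ≈ 0.232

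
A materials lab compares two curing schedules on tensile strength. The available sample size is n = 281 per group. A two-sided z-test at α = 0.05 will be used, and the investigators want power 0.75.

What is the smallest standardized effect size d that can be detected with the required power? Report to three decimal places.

d ≈ 0.222

Required noncentrality: δ = z_{0.025} + z_{0.25} = 1.960 + 0.674 = 2.634.
(The second rejection-region term Φ(−δ − z_{α/2}) is negligible and dropped.)
δ = d·√(n/2) ⇒ d = δ/√(n/2) = 2.634/√(281/2) = 0.2223.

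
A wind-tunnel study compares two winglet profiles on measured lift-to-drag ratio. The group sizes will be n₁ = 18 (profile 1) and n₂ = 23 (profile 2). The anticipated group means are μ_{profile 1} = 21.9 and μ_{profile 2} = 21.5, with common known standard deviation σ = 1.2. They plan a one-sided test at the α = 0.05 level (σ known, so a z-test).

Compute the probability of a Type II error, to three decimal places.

β ≈ 0.721

Standardized effect: d = |μ_{profile 1} − μ_{profile 2}| / σ = |21.9 − 21.5| / 1.2 = 0.3333
Noncentrality parameter: δ = d / √(1/n₁ + 1/n₂) = 0.3333 / √(1/18 + 1/23) = 1.0592
Critical value for a one-sided test at α = 0.05: z_α = 1.645.
Power = Φ(δ − 1.645) = Φ(-0.586) = 0.2791.
Type II error: β = 1 − power = 1 − 0.2791 = 0.7209.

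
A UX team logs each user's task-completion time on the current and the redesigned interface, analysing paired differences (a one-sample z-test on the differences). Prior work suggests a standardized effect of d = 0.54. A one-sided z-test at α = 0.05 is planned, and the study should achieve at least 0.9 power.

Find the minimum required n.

For power 0.9 need Φ(δ − z_{0.05}) = 0.9, so δ = z_{0.05} + z_{0.10} = 1.645 + 1.282 = 2.926.
δ = d·√n ⇒ n = (δ/d)² = (2.926 / 0.54)² = 29.37.
Round up to the next whole unit.

n = 30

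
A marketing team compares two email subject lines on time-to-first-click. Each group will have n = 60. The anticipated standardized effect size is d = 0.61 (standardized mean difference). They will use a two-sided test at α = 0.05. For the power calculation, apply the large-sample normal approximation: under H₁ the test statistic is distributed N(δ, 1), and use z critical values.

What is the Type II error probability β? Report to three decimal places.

Noncentrality parameter: λ = d·√(n/2) = 0.61 × √(60/2) = 3.3411
Critical value for a two-sided test at α = 0.05: z_{α/2} = 1.960.
Power = Φ(λ − 1.960) + Φ(−λ − 1.960) = Φ(1.381) + Φ(-5.301) = 0.9164 + 0.0000 = 0.9164.
Type II error: β = 1 − power = 1 − 0.9164 = 0.0836.

β ≈ 0.084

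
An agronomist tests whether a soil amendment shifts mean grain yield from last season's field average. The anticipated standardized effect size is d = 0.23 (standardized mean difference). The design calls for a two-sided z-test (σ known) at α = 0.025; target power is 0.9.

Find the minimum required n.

n = 235

Set Φ(δ − 2.241) = 0.9; then δ − 2.241 = Φ⁻¹(0.9) = 1.282, giving δ = 3.523.
(Ignoring the negligible lower-tail rejection probability gives the usual closed-form inversion.)
δ = d·√n ⇒ n = (δ/d)² = (3.523 / 0.23)² = 234.62.
Rounding up, n = 235.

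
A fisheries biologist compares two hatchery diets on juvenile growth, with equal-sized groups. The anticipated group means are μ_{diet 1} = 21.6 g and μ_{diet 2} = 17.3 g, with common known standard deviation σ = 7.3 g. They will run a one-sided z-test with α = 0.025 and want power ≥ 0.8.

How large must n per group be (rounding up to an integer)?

n = 46 per group

Standardized effect: d = |μ_{diet 1} − μ_{diet 2}| / σ = |21.6 − 17.3| / 7.3 = 0.5890
For power 0.8 need Φ(δ − z_{0.025}) = 0.8, so δ = z_{0.025} + z_{0.20} = 1.960 + 0.842 = 2.802.
δ = d·√(n/2) ⇒ n = 2(δ/d)² = 2 × (2.802 / 0.5890)² = 45.24.
Rounding up, n = 46 per group.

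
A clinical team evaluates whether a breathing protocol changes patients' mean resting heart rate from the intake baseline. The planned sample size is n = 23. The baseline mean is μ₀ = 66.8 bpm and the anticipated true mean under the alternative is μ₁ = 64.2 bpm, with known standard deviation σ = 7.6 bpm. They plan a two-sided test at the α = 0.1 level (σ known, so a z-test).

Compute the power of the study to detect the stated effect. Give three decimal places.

Standardized effect: d = |μ₁ − μ₀| / σ = |64.2 − 66.8| / 7.6 = 0.3421
Noncentrality parameter: δ = d·√n = 0.3421 × √23 = 1.6407
Critical value for a two-sided test at α = 0.1: z_{α/2} = 1.645.
Power = Φ(δ − 1.645) + Φ(−δ − 1.645) = Φ(-0.004) + Φ(-3.286) = 0.4983 + 0.0005 = 0.4988.

Power ≈ 0.499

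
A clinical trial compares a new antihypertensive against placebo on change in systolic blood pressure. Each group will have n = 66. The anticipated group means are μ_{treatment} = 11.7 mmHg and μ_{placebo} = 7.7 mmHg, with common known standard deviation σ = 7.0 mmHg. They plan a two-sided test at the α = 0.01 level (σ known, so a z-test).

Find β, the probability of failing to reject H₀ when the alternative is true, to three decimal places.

β ≈ 0.240

Standardized effect: d = |μ_{treatment} − μ_{placebo}| / σ = |11.7 − 7.7| / 7.0 = 0.5714
Noncentrality parameter: δ = d·√(n/2) = 0.5714 × √(66/2) = 3.2826
Critical value for a two-sided test at α = 0.01: z_{α/2} = 2.576.
Power = Φ(δ − 2.576) + Φ(−δ − 2.576) = Φ(0.707) + Φ(-5.858) = 0.7601 + 0.0000 = 0.7601.
Type II error: β = 1 − power = 1 − 0.7601 = 0.2399.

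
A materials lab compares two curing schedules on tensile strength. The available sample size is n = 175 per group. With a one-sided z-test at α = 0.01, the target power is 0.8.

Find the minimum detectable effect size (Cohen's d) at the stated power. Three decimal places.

Need Φ(δ − 2.326) = 0.8, so δ = 2.326 + 0.842 = 3.168.
δ = d·√(n/2) ⇒ d = δ/√(n/2) = 3.168/√(175/2) = 0.3387.

d ≈ 0.339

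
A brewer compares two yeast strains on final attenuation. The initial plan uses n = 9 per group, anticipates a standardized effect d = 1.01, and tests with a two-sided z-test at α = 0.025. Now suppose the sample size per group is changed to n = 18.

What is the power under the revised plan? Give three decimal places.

With n = 18 per group: δ = d·√(n/2) = 1.01 × √(18/2) = 3.0300. Critical value z_{0.0125} = 2.241.
Revised power = Φ(δ − 2.241) + Φ(−δ − 2.241) = Φ(0.789) + Φ(-5.271) = 0.7848 + 0.0000 = 0.7848.

Power ≈ 0.785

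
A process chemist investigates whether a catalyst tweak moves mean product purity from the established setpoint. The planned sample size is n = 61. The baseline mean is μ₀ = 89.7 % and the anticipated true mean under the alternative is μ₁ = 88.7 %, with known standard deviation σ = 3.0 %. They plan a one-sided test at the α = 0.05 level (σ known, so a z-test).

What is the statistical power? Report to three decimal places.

Standardized effect: d = |μ₁ − μ₀| / σ = |88.7 − 89.7| / 3.0 = 0.3333
Noncentrality parameter: δ = d·√n = 0.3333 × √61 = 2.6034
Critical value for a one-sided test at α = 0.05: z_α = 1.645.
Power = Φ(δ − 1.645) = Φ(0.959) = 0.8311.

Power ≈ 0.831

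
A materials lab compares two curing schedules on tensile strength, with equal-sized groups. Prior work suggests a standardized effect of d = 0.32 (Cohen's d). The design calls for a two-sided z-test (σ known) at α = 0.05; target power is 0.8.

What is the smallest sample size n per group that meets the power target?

n = 154 per group

Set Φ(δ − 1.960) = 0.8; then δ − 1.960 = Φ⁻¹(0.8) = 0.842, giving δ = 2.802.
(For δ > 0 the lower-tail rejection region contributes negligibly to power, so the one-term inversion is standard.)
δ = d·√(n/2) ⇒ n = 2(δ/d)² = 2 × (2.802 / 0.32)² = 153.30.
Rounding up, n = 154 per group.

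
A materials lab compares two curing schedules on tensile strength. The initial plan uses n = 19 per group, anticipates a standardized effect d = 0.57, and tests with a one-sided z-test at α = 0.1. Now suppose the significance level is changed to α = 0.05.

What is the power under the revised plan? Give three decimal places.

δ = d·√(n/2) = 0.57 × √(19/2) = 1.7569 (unchanged). New critical value: z_{0.05} = 1.645.
Revised power = P(Z > 1.645 − δ) = Φ(0.112) = 0.5446.

Power ≈ 0.545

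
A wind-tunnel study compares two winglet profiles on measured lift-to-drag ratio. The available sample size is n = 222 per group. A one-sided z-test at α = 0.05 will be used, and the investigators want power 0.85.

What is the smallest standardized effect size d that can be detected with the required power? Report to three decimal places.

d ≈ 0.254

Need Φ(δ − 1.645) = 0.85, so δ = 1.645 + 1.036 = 2.681.
δ = d·√(n/2) ⇒ d = δ/√(n/2) = 2.681/√(222/2) = 0.2545.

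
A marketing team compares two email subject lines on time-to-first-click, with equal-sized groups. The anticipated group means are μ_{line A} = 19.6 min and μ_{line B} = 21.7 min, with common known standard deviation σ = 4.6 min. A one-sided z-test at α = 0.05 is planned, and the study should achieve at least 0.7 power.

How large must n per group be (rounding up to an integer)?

n = 46 per group

Standardized effect: d = |μ_{line A} − μ_{line B}| / σ = |19.6 − 21.7| / 4.6 = 0.4565
For power 0.7 need Φ(δ − z_{0.05}) = 0.7, so δ = z_{0.05} + z_{0.30} = 1.645 + 0.524 = 2.169.
δ = d·√(n/2) ⇒ n = 2(δ/d)² = 2 × (2.169 / 0.4565)² = 45.16.
Round up to the next whole unit.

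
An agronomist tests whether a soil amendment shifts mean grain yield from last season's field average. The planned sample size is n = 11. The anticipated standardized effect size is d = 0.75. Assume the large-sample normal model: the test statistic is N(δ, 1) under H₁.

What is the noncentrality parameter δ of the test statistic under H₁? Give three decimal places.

δ ≈ 2.487

δ = d·√n = 0.75 × √11 = 2.4875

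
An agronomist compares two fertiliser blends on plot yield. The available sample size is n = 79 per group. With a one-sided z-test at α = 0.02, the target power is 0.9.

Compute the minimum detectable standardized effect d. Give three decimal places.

Need Φ(δ − 2.054) = 0.9, so δ = 2.054 + 1.282 = 3.335.
δ = d·√(n/2) ⇒ d = δ/√(n/2) = 3.335/√(79/2) = 0.5307.

d ≈ 0.531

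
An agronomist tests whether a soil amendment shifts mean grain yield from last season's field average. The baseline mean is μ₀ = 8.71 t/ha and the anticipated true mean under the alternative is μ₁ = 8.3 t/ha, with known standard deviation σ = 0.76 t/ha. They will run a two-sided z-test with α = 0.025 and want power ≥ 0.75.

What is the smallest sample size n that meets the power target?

Standardized effect: d = |μ₁ − μ₀| / σ = |8.3 − 8.71| / 0.76 = 0.5395
For power 0.75 need Φ(δ − z_{0.0125}) = 0.75, so δ = z_{0.0125} + z_{0.25} = 2.241 + 0.674 = 2.916.
(Ignoring the negligible lower-tail rejection probability gives the usual closed-form inversion.)
δ = d·√n ⇒ n = (δ/d)² = (2.916 / 0.5395)² = 29.21.
Round up to the next whole unit.

n = 30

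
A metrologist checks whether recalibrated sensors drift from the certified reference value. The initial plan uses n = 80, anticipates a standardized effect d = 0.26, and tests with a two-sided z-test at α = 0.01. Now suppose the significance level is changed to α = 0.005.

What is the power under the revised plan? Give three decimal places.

δ = d·√n = 0.26 × √80 = 2.3255 (unchanged). New critical value: z_{0.0025} = 2.807.
Revised power = Φ(δ − 2.807) + Φ(−δ − 2.807) = Φ(-0.482) + Φ(-5.133) = 0.3151 + 0.0000 = 0.3151.

Power ≈ 0.315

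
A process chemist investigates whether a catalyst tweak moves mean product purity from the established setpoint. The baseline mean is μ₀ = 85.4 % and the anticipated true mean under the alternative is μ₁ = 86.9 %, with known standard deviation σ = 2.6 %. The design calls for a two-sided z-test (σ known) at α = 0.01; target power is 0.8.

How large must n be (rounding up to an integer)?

Standardized effect: d = |μ₁ − μ₀| / σ = |86.9 − 85.4| / 2.6 = 0.5769
For power 0.8 need Φ(δ − z_{0.005}) = 0.8, so δ = z_{0.005} + z_{0.20} = 2.576 + 0.842 = 3.417.
(For δ > 0 the lower-tail rejection region contributes negligibly to power, so the one-term inversion is standard.)
δ = d·√n ⇒ n = (δ/d)² = (3.417 / 0.5769)² = 35.09.
Rounding up, n = 36.

n = 36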